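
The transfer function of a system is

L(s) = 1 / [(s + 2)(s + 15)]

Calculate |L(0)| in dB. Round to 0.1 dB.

-29.5 dB

L(0) = 1 / (2·15) ≈ 0.033333
20 log₁₀(0.033333) ≈ -29.54 dB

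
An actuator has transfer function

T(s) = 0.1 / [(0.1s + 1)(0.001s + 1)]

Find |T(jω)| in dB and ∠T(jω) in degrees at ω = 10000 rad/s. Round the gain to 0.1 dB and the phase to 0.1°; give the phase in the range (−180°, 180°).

-100.0 dB, -174.2°

At ω = 10000 rad/s:
pole (1 + j10000·0.1) = 1 + j1000 → |·| ≈ 1000, ∠ ≈ 89.94°
pole (1 + j10000·0.001) = 1 + j10 → |·| ≈ 10.05, ∠ ≈ 84.29°
|T| = 0.1 · 1 / (1000 · 10.05) ≈ 9.9502e-06
Gain = 20 log₁₀(9.9502e-06) ≈ -100.04 dB
∠T = (0°) − (89.94° + 84.29°) = -174.23°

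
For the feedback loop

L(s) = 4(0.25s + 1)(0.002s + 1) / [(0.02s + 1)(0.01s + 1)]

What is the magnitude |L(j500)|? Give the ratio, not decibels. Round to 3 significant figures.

At ω = 500 rad/s:
zero (1 + j500·0.25) = 1 + j125 → |·| ≈ 125, ∠ ≈ 89.54°
zero (1 + j500·0.002) = 1 + j1 → |·| ≈ 1.4142, ∠ ≈ 45.00°
pole (1 + j500·0.02) = 1 + j10 → |·| ≈ 10.05, ∠ ≈ 84.29°
pole (1 + j500·0.01) = 1 + j5 → |·| ≈ 5.099, ∠ ≈ 78.69°
|L| = 4 · 125 · 1.4142 / (10.05 · 5.099) ≈ 13.798

13.8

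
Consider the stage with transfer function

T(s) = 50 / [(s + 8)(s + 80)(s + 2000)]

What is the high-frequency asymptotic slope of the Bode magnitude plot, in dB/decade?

-60 dB/decade

Each pole contributes −20 dB/decade at high frequency; each zero contributes +20 dB/decade.
Net: 0 zero(s) − 3 pole(s) → -60 dB/decade.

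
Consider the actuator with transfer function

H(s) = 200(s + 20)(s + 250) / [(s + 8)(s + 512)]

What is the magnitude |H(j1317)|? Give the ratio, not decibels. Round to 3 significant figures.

190

At s = jω = j1317:
zero (s+20): 20 + j1317 → |·| = √(20²+1317²) = √1734889 ≈ 1317.2, ∠ = arctan(1317/20) ≈ 89.13°
zero (s+250): 250 + j1317 → |·| = √(250²+1317²) = √1796989 ≈ 1340.5, ∠ = arctan(1317/250) ≈ 79.25°
pole (s+8): 8 + j1317 → |·| = √(8²+1317²) = √1734553 ≈ 1317, ∠ = arctan(1317/8) ≈ 89.65°
pole (s+512): 512 + j1317 → |·| = √(512²+1317²) = √1996633 ≈ 1413, ∠ = arctan(1317/512) ≈ 68.76°
|H| = 200 · 1.7657e+06 / 1.8609e+06 ≈ 189.77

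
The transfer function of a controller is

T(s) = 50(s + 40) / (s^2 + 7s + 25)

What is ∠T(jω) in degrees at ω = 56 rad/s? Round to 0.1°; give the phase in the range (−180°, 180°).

-118.4°

At s = jω = j56:
zero (s+40): 40 + j56 → |·| = √(40²+56²) = √4736 ≈ 68.819, ∠ = arctan(56/40) ≈ 54.46°
quadratic: (j56)² + 7·j56 + 25 = -3111 + j392 → |·| ≈ 3135.6, ∠ ≈ 172.82°
∠T = 54.46° − 172.82° = -118.36°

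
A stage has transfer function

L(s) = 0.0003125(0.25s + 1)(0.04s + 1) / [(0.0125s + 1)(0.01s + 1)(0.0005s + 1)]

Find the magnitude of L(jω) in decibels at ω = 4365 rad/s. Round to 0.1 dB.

At ω = 4365 rad/s:
zero (1 + j4365·0.25) = 1 + j1091.25 → |·| ≈ 1091.3, ∠ ≈ 89.95°
zero (1 + j4365·0.04) = 1 + j174.6 → |·| ≈ 174.6, ∠ ≈ 89.67°
pole (1 + j4365·0.0125) = 1 + j54.5625 → |·| ≈ 54.572, ∠ ≈ 88.95°
pole (1 + j4365·0.01) = 1 + j43.65 → |·| ≈ 43.661, ∠ ≈ 88.69°
pole (1 + j4365·0.0005) = 1 + j2.1825 → |·| ≈ 2.4007, ∠ ≈ 65.38°
|L| = 0.0003125 · 1091.3 · 174.6 / (54.572 · 43.661 · 2.4007) ≈ 0.01041
Gain = 20 log₁₀(0.01041) ≈ -39.65 dB

-39.7 dB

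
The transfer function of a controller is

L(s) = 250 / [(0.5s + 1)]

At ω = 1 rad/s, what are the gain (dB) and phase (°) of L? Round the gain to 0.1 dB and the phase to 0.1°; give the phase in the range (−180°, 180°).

47.0 dB, -26.6°

At ω = 1 rad/s:
pole (1 + j1·0.5) = 1 + j0.5 → |·| ≈ 1.118, ∠ ≈ 26.57°
|L| = 250 · 1 / (1.118) ≈ 223.61
Gain = 20 log₁₀(223.61) ≈ 46.99 dB
∠L = (0°) − (26.57°) = -26.57°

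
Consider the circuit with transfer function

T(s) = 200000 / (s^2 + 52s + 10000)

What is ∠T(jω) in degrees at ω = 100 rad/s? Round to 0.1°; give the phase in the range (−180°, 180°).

At s = jω = j100:
quadratic: (j100)² + 52·j100 + 10000 = 0 + j5200 → |·| ≈ 5200, ∠ ≈ 90.00°
∠T = 0.00° − 90.00° = -90.00°

-90.0°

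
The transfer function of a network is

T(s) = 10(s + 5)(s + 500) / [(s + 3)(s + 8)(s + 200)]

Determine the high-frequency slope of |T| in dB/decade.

Each pole contributes −20 dB/decade at high frequency; each zero contributes +20 dB/decade.
Net: 2 zero(s) − 3 pole(s) → -20 dB/decade.

-20 dB/decade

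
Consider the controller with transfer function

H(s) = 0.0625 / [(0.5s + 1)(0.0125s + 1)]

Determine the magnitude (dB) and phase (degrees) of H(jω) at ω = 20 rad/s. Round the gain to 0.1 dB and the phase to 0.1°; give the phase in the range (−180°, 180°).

At ω = 20 rad/s:
pole (1 + j20·0.5) = 1 + j10 → |·| ≈ 10.05, ∠ ≈ 84.29°
pole (1 + j20·0.0125) = 1 + j0.25 → |·| ≈ 1.0308, ∠ ≈ 14.04°
|H| = 0.0625 · 1 / (10.05 · 1.0308) ≈ 0.0060331
Gain = 20 log₁₀(0.0060331) ≈ -44.39 dB
∠H = (0°) − (84.29° + 14.04°) = -98.33°

-44.4 dB, -98.3°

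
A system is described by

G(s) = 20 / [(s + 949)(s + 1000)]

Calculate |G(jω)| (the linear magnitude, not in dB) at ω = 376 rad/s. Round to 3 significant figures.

At s = jω = j376:
pole (s+949): 949 + j376 → |·| = √(949²+376²) = √1041977 ≈ 1020.8, ∠ = arctan(376/949) ≈ 21.61°
pole (s+1000): 1000 + j376 → |·| = √(1000²+376²) = √1141376 ≈ 1068.4, ∠ = arctan(376/1000) ≈ 20.61°
|G| = 20 / 1.0906e+06 ≈ 1.8339e-05

1.83e-05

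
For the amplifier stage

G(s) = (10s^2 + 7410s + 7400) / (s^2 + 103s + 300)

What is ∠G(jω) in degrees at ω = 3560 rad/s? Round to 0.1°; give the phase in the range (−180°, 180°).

-10.1°

Substitute s = j3560:
Numerator: 10(j3560)^2 + 7410(j3560) + 7400 = -126728600 + j26379600
Denominator: (j3560)^2 + 103(j3560) + 300 = -12673300 + j366680
|N| = √(126728600² + 26379600²) ≈ 1.2945e+08, ∠N ≈ 168.24°
|D| = √(12673300² + 366680²) ≈ 1.2679e+07, ∠D ≈ 178.34°
∠G = 168.24° − 178.34° = -10.10°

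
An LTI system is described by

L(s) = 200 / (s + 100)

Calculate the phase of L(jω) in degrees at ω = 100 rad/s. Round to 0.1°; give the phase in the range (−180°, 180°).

-45.0°

Substitute s = j100:
Numerator: 200 = 200 + j0
Denominator: (j100) + 100 = 100 + j100
|N| = √(200² + 0²) ≈ 200, ∠N ≈ 0.00°
|D| = √(100² + 100²) ≈ 141.42, ∠D ≈ 45.00°
∠L = 0.00° − 45.00° = -45.00°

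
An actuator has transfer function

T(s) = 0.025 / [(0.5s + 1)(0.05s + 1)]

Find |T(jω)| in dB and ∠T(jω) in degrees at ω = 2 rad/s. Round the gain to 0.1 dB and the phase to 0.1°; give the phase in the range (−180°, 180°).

-35.1 dB, -50.7°

At ω = 2 rad/s:
pole (1 + j2·0.5) = 1 + j1 → |·| ≈ 1.4142, ∠ ≈ 45.00°
pole (1 + j2·0.05) = 1 + j0.1 → |·| ≈ 1.005, ∠ ≈ 5.71°
|T| = 0.025 · 1 / (1.4142 · 1.005) ≈ 0.01759
Gain = 20 log₁₀(0.01759) ≈ -35.09 dB
∠T = (0°) − (45.00° + 5.71°) = -50.71°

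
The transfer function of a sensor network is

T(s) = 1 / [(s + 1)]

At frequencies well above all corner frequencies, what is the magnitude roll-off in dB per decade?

-20 dB/decade

Each pole contributes −20 dB/decade at high frequency; each zero contributes +20 dB/decade.
Net: 0 zero(s) − 1 pole(s) → -20 dB/decade.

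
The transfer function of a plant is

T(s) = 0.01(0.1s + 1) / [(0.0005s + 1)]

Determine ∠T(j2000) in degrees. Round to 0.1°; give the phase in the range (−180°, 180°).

44.7°

At ω = 2000 rad/s:
zero (1 + j2000·0.1) = 1 + j200 → |·| ≈ 200, ∠ ≈ 89.71°
pole (1 + j2000·0.0005) = 1 + j1 → |·| ≈ 1.4142, ∠ ≈ 45.00°
∠T = (89.71°) − (45.00°) = 44.71°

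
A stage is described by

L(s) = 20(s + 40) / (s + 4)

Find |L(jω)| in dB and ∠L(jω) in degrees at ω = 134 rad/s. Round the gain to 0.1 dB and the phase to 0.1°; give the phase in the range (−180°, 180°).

26.4 dB, -14.9°

At s = jω = j134:
zero (s+40): 40 + j134 → |·| = √(40²+134²) = √19556 ≈ 139.84, ∠ = arctan(134/40) ≈ 73.38°
pole (s+4): 4 + j134 → |·| = √(4²+134²) = √17972 ≈ 134.06, ∠ = arctan(134/4) ≈ 88.29°
|L| = 20 · 139.84 / 134.06 ≈ 20.862
Gain = 20 log₁₀(20.862) ≈ 26.39 dB
∠L = 73.38° − 88.29° = -14.91°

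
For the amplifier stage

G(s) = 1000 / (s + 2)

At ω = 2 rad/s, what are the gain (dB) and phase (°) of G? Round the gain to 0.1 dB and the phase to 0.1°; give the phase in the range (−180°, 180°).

Substitute s = j2:
Numerator: 1000 = 1000 + j0
Denominator: (j2) + 2 = 2 + j2
|N| = √(1000² + 0²) ≈ 1000, ∠N ≈ 0.00°
|D| = √(2² + 2²) ≈ 2.8284, ∠D ≈ 45.00°
|G| = 1000 / 2.8284 ≈ 353.56
Gain = 20 log₁₀(353.56) ≈ 50.97 dB
∠G = 0.00° − 45.00° = -45.00°

51.0 dB, -45.0°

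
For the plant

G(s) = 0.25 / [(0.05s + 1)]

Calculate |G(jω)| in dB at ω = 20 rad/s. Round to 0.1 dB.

At ω = 20 rad/s:
pole (1 + j20·0.05) = 1 + j1 → |·| ≈ 1.4142, ∠ ≈ 45.00°
|G| = 0.25 · 1 / (1.4142) ≈ 0.17678
Gain = 20 log₁₀(0.17678) ≈ -15.05 dB

-15.1 dB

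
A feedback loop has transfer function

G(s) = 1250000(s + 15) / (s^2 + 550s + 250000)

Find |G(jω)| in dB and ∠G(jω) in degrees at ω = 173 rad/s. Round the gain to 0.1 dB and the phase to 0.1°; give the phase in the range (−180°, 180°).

At s = jω = j173:
zero (s+15): 15 + j173 → |·| = √(15²+173²) = √30154 ≈ 173.65, ∠ = arctan(173/15) ≈ 85.04°
quadratic: (j173)² + 550·j173 + 250000 = 220071 + j95150 → |·| ≈ 2.3976e+05, ∠ ≈ 23.38°
|G| = 1250000 · 173.65 / 2.3976e+05 ≈ 905.33
Gain = 20 log₁₀(905.33) ≈ 59.14 dB
∠G = 85.04° − 23.38° = 61.66°

59.1 dB, 61.7°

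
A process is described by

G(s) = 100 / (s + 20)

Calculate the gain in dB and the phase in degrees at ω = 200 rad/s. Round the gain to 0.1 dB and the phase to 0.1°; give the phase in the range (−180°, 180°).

At s = jω = j200:
pole (s+20): 20 + j200 → |·| = √(20²+200²) = √40400 ≈ 201, ∠ = arctan(200/20) ≈ 84.29°
|G| = 100 / 201 ≈ 0.49751
Gain = 20 log₁₀(0.49751) ≈ -6.06 dB
∠G = 0.00° − 84.29° = -84.29°

-6.1 dB, -84.3°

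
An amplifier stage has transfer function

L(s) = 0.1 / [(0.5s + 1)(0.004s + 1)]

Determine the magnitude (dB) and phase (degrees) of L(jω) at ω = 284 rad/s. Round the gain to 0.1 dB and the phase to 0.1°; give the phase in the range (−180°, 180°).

At ω = 284 rad/s:
pole (1 + j284·0.5) = 1 + j142 → |·| ≈ 142, ∠ ≈ 89.60°
pole (1 + j284·0.004) = 1 + j1.136 → |·| ≈ 1.5134, ∠ ≈ 48.64°
|L| = 0.1 · 1 / (142 · 1.5134) ≈ 0.00046533
Gain = 20 log₁₀(0.00046533) ≈ -66.64 dB
∠L = (0°) − (89.60° + 48.64°) = -138.24°

-66.6 dB, -138.2°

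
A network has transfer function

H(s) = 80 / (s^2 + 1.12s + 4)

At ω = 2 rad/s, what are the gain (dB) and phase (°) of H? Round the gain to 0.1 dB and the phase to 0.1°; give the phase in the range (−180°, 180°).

31.1 dB, -90.0°

At s = jω = j2:
quadratic: (j2)² + 1.12·j2 + 4 = 0 + j2.24 → |·| ≈ 2.24, ∠ ≈ 90.00°
|H| = 80 / 2.24 ≈ 35.714
Gain = 20 log₁₀(35.714) ≈ 31.06 dB
∠H = 0.00° − 90.00° = -90.00°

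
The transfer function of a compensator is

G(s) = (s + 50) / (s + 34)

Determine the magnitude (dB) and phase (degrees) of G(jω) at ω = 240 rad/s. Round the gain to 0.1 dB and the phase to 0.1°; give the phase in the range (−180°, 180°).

0.1 dB, -3.7°

Substitute s = j240:
Numerator: (j240) + 50 = 50 + j240
Denominator: (j240) + 34 = 34 + j240
|N| = √(50² + 240²) ≈ 245.15, ∠N ≈ 78.23°
|D| = √(34² + 240²) ≈ 242.4, ∠D ≈ 81.94°
|G| = 245.15 / 242.4 ≈ 1.0113
Gain = 20 log₁₀(1.0113) ≈ 0.10 dB
∠G = 78.23° − 81.94° = -3.71°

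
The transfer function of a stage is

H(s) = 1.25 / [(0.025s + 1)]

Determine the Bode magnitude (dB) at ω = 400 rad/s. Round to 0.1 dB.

-18.1 dB

At ω = 400 rad/s:
pole (1 + j400·0.025) = 1 + j10 → |·| ≈ 10.05, ∠ ≈ 84.29°
|H| = 1.25 · 1 / (10.05) ≈ 0.12438
Gain = 20 log₁₀(0.12438) ≈ -18.10 dB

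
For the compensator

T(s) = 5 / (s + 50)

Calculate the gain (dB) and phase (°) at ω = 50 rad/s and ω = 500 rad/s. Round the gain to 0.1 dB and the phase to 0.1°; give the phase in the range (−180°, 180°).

Substitute s = j50:
Numerator: 5 = 5 + j0
Denominator: (j50) + 50 = 50 + j50
|N| = √(5² + 0²) ≈ 5, ∠N ≈ 0.00°
|D| = √(50² + 50²) ≈ 70.711, ∠D ≈ 45.00°
|T| = 5 / 70.711 ≈ 0.07071
Gain = 20 log₁₀(0.07071) ≈ -23.01 dB
∠T = 0.00° − 45.00° = -45.00°

Substitute s = j500:
Numerator: 5 = 5 + j0
Denominator: (j500) + 50 = 50 + j500
|N| = √(5² + 0²) ≈ 5, ∠N ≈ 0.00°
|D| = √(50² + 500²) ≈ 502.49, ∠D ≈ 84.29°
|T| = 5 / 502.49 ≈ 0.0099504
Gain = 20 log₁₀(0.0099504) ≈ -40.04 dB
∠T = 0.00° − 84.29° = -84.29°

ω = 50: -23.0 dB, -45.0°; ω = 500: -40.0 dB, -84.3°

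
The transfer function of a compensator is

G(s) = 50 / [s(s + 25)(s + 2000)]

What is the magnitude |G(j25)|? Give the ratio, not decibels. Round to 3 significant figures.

2.83e-05

At s = jω = j25:
pole (s+25): 25 + j25 → |·| = √(25²+25²) = √1250 ≈ 35.355, ∠ = arctan(25/25) ≈ 45.00°
pole (s+2000): 2000 + j25 → |·| = √(2000²+25²) = √4000625 ≈ 2000.2, ∠ = arctan(25/2000) ≈ 0.72°
pole at origin: |s| = 25, ∠ = 90.00° (in denominator)
|G| = 50 / 1.7679e+06 ≈ 2.8282e-05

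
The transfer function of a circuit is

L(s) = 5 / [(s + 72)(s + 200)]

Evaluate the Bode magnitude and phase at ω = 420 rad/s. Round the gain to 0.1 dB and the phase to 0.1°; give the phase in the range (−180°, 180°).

-92.0 dB, -144.8°

At s = jω = j420:
pole (s+72): 72 + j420 → |·| = √(72²+420²) = √181584 ≈ 426.13, ∠ = arctan(420/72) ≈ 80.27°
pole (s+200): 200 + j420 → |·| = √(200²+420²) = √216400 ≈ 465.19, ∠ = arctan(420/200) ≈ 64.54°
|L| = 5 / 1.9823e+05 ≈ 2.5223e-05
Gain = 20 log₁₀(2.5223e-05) ≈ -91.96 dB
∠L = 0.00° − 144.81° = -144.81°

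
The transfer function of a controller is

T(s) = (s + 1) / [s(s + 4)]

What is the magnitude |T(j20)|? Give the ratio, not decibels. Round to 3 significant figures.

0.0491

At s = jω = j20:
zero (s+1): 1 + j20 → |·| = √(1²+20²) = √401 ≈ 20.025, ∠ = arctan(20/1) ≈ 87.14°
pole (s+4): 4 + j20 → |·| = √(4²+20²) = √416 ≈ 20.396, ∠ = arctan(20/4) ≈ 78.69°
pole at origin: |s| = 20, ∠ = 90.00° (in denominator)
|T| = 1 · 20.025 / 407.92 ≈ 0.049091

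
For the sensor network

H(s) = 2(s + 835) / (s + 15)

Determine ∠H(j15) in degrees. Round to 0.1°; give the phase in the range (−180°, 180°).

-44.0°

At s = jω = j15:
zero (s+835): 835 + j15 → |·| = √(835²+15²) = √697450 ≈ 835.13, ∠ = arctan(15/835) ≈ 1.03°
pole (s+15): 15 + j15 → |·| = √(15²+15²) = √450 ≈ 21.213, ∠ = arctan(15/15) ≈ 45.00°
∠H = 1.03° − 45.00° = -43.97°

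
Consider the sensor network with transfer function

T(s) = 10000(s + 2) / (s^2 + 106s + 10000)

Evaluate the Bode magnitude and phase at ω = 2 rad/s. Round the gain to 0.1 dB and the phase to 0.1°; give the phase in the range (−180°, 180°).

9.0 dB, 43.8°

At s = jω = j2:
zero (s+2): 2 + j2 → |·| = √(2²+2²) = √8 ≈ 2.8284, ∠ = arctan(2/2) ≈ 45.00°
quadratic: (j2)² + 106·j2 + 10000 = 9996 + j212 → |·| ≈ 9998.2, ∠ ≈ 1.21°
|T| = 10000 · 2.8284 / 9998.2 ≈ 2.8289
Gain = 20 log₁₀(2.8289) ≈ 9.03 dB
∠T = 45.00° − 1.21° = 43.79°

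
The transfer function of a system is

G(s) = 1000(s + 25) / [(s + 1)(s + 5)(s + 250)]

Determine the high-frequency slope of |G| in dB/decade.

-40 dB/decade

Each pole contributes −20 dB/decade at high frequency; each zero contributes +20 dB/decade.
Net: 1 zero(s) − 3 pole(s) → -40 dB/decade.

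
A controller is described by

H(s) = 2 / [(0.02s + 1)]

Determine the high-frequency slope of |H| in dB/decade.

Each pole contributes −20 dB/decade at high frequency; each zero contributes +20 dB/decade.
Net: 0 zero(s) − 1 pole(s) → -20 dB/decade.

-20 dB/decade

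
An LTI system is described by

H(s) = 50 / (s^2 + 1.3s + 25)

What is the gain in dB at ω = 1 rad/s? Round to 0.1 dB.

6.4 dB

At s = jω = j1:
quadratic: (j1)² + 1.3·j1 + 25 = 24 + j1.3 → |·| ≈ 24.035, ∠ ≈ 3.10°
|H| = 50 / 24.035 ≈ 2.0803
Gain = 20 log₁₀(2.0803) ≈ 6.36 dB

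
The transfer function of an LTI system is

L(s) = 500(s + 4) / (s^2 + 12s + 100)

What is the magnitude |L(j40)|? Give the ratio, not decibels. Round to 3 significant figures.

12.8

At s = jω = j40:
zero (s+4): 4 + j40 → |·| = √(4²+40²) = √1616 ≈ 40.2, ∠ = arctan(40/4) ≈ 84.29°
quadratic: (j40)² + 12·j40 + 100 = -1500 + j480 → |·| ≈ 1574.9, ∠ ≈ 162.26°
|L| = 500 · 40.2 / 1574.9 ≈ 12.763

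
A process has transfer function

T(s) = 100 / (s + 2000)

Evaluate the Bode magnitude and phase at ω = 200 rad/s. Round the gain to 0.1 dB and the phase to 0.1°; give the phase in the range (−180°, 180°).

-26.1 dB, -5.7°

At s = jω = j200:
pole (s+2000): 2000 + j200 → |·| = √(2000²+200²) = √4040000 ≈ 2010, ∠ = arctan(200/2000) ≈ 5.71°
|T| = 100 / 2010 ≈ 0.049751
Gain = 20 log₁₀(0.049751) ≈ -26.06 dB
∠T = 0.00° − 5.71° = -5.71°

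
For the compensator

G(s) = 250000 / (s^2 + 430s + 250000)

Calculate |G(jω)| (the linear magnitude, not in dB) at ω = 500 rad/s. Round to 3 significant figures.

At s = jω = j500:
quadratic: (j500)² + 430·j500 + 250000 = 0 + j215000 → |·| ≈ 2.15e+05, ∠ ≈ 90.00°
|G| = 250000 / 2.15e+05 ≈ 1.1628

1.16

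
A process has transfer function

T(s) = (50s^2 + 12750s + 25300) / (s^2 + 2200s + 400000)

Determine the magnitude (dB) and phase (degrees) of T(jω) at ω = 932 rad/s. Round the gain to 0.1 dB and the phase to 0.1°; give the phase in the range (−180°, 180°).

26.6 dB, 61.8°

Substitute s = j932:
Numerator: 50(j932)^2 + 12750(j932) + 25300 = -43405900 + j11883000
Denominator: (j932)^2 + 2200(j932) + 400000 = -468624 + j2050400
|N| = √(43405900² + 11883000²) ≈ 4.5003e+07, ∠N ≈ 164.69°
|D| = √(468624² + 2050400²) ≈ 2.1033e+06, ∠D ≈ 102.87°
|T| = 4.5003e+07 / 2.1033e+06 ≈ 21.396
Gain = 20 log₁₀(21.396) ≈ 26.61 dB
∠T = 164.69° − 102.87° = 61.82°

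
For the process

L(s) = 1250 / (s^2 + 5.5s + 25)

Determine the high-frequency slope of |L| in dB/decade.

Each pole contributes −20 dB/decade at high frequency; each zero contributes +20 dB/decade.
Net: 0 zero(s) − 2 pole(s) → -40 dB/decade.

-40 dB/decade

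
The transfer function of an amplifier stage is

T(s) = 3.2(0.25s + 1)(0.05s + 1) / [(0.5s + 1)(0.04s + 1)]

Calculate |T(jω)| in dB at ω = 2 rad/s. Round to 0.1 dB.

At ω = 2 rad/s:
zero (1 + j2·0.25) = 1 + j0.5 → |·| ≈ 1.118, ∠ ≈ 26.57°
zero (1 + j2·0.05) = 1 + j0.1 → |·| ≈ 1.005, ∠ ≈ 5.71°
pole (1 + j2·0.5) = 1 + j1 → |·| ≈ 1.4142, ∠ ≈ 45.00°
pole (1 + j2·0.04) = 1 + j0.08 → |·| ≈ 1.0032, ∠ ≈ 4.57°
|T| = 3.2 · 1.118 · 1.005 / (1.4142 · 1.0032) ≈ 2.5343
Gain = 20 log₁₀(2.5343) ≈ 8.08 dB

8.1 dB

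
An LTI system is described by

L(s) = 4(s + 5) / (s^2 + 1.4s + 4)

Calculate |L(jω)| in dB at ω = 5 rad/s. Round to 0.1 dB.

2.1 dB

At s = jω = j5:
zero (s+5): 5 + j5 → |·| = √(5²+5²) = √50 ≈ 7.0711, ∠ = arctan(5/5) ≈ 45.00°
quadratic: (j5)² + 1.4·j5 + 4 = -21 + j7 → |·| ≈ 22.136, ∠ ≈ 161.57°
|L| = 4 · 7.0711 / 22.136 ≈ 1.2778
Gain = 20 log₁₀(1.2778) ≈ 2.13 dB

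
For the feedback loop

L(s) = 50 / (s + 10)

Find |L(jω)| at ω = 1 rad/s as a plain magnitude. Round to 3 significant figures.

At s = jω = j1:
pole (s+10): 10 + j1 → |·| = √(10²+1²) = √101 ≈ 10.05, ∠ = arctan(1/10) ≈ 5.71°
|L| = 50 / 10.05 ≈ 4.9751

4.98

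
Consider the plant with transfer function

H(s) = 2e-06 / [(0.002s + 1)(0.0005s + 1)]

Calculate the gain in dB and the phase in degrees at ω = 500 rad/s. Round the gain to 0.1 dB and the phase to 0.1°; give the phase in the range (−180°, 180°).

-117.3 dB, -59.0°

At ω = 500 rad/s:
pole (1 + j500·0.002) = 1 + j1 → |·| ≈ 1.4142, ∠ ≈ 45.00°
pole (1 + j500·0.0005) = 1 + j0.25 → |·| ≈ 1.0308, ∠ ≈ 14.04°
|H| = 2e-06 · 1 / (1.4142 · 1.0308) ≈ 1.372e-06
Gain = 20 log₁₀(1.372e-06) ≈ -117.25 dB
∠H = (0°) − (45.00° + 14.04°) = -59.04°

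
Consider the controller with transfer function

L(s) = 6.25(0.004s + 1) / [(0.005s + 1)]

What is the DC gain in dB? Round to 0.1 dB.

15.9 dB

L(0) = 6.25 · 1 / 1 = 6.25
20 log₁₀(6.25) ≈ 15.92 dB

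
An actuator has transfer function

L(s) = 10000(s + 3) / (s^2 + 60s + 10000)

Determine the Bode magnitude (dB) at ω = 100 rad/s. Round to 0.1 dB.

44.4 dB

At s = jω = j100:
zero (s+3): 3 + j100 → |·| = √(3²+100²) = √10009 ≈ 100.04, ∠ = arctan(100/3) ≈ 88.28°
quadratic: (j100)² + 60·j100 + 10000 = 0 + j6000 → |·| ≈ 6000, ∠ ≈ 90.00°
|L| = 10000 · 100.04 / 6000 ≈ 166.73
Gain = 20 log₁₀(166.73) ≈ 44.44 dB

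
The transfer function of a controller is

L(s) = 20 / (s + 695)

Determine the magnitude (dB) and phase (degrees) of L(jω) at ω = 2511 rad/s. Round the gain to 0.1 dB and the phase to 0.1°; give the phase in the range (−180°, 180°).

Substitute s = j2511:
Numerator: 20 = 20 + j0
Denominator: (j2511) + 695 = 695 + j2511
|N| = √(20² + 0²) ≈ 20, ∠N ≈ 0.00°
|D| = √(695² + 2511²) ≈ 2605.4, ∠D ≈ 74.53°
|L| = 20 / 2605.4 ≈ 0.0076764
Gain = 20 log₁₀(0.0076764) ≈ -42.30 dB
∠L = 0.00° − 74.53° = -74.53°

-42.3 dB, -74.5°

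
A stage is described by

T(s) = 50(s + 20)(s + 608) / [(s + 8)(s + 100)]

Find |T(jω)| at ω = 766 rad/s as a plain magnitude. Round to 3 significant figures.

At s = jω = j766:
zero (s+20): 20 + j766 → |·| = √(20²+766²) = √587156 ≈ 766.26, ∠ = arctan(766/20) ≈ 88.50°
zero (s+608): 608 + j766 → |·| = √(608²+766²) = √956420 ≈ 977.97, ∠ = arctan(766/608) ≈ 51.56°
pole (s+8): 8 + j766 → |·| = √(8²+766²) = √586820 ≈ 766.04, ∠ = arctan(766/8) ≈ 89.40°
pole (s+100): 100 + j766 → |·| = √(100²+766²) = √596756 ≈ 772.5, ∠ = arctan(766/100) ≈ 82.56°
|T| = 50 · 7.4938e+05 / 5.9177e+05 ≈ 63.317

63.3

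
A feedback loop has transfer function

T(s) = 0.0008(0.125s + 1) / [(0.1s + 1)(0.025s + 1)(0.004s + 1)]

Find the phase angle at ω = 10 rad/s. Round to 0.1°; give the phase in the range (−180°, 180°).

At ω = 10 rad/s:
zero (1 + j10·0.125) = 1 + j1.25 → |·| ≈ 1.6008, ∠ ≈ 51.34°
pole (1 + j10·0.1) = 1 + j1 → |·| ≈ 1.4142, ∠ ≈ 45.00°
pole (1 + j10·0.025) = 1 + j0.25 → |·| ≈ 1.0308, ∠ ≈ 14.04°
pole (1 + j10·0.004) = 1 + j0.04 → |·| ≈ 1.0008, ∠ ≈ 2.29°
∠T = (51.34°) − (45.00° + 14.04° + 2.29°) = -9.99°

-10.0°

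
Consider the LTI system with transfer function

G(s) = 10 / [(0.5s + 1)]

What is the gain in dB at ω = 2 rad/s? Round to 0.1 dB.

At ω = 2 rad/s:
pole (1 + j2·0.5) = 1 + j1 → |·| ≈ 1.4142, ∠ ≈ 45.00°
|G| = 10 · 1 / (1.4142) ≈ 7.0711
Gain = 20 log₁₀(7.0711) ≈ 16.99 dB

17.0 dB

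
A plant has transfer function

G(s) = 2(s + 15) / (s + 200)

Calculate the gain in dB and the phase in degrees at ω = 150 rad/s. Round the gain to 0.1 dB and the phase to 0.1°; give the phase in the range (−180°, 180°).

At s = jω = j150:
zero (s+15): 15 + j150 → |·| = √(15²+150²) = √22725 ≈ 150.75, ∠ = arctan(150/15) ≈ 84.29°
pole (s+200): 200 + j150 → |·| = √(200²+150²) = √62500 ≈ 250, ∠ = arctan(150/200) ≈ 36.87°
|G| = 2 · 150.75 / 250 ≈ 1.206
Gain = 20 log₁₀(1.206) ≈ 1.63 dB
∠G = 84.29° − 36.87° = 47.42°

1.6 dB, 47.4°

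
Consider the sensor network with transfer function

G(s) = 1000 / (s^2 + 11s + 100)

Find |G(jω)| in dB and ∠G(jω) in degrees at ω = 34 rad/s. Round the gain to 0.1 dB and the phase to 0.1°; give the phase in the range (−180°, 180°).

At s = jω = j34:
quadratic: (j34)² + 11·j34 + 100 = -1056 + j374 → |·| ≈ 1120.3, ∠ ≈ 160.50°
|G| = 1000 / 1120.3 ≈ 0.89262
Gain = 20 log₁₀(0.89262) ≈ -0.99 dB
∠G = 0.00° − 160.50° = -160.50°

-1.0 dB, -160.5°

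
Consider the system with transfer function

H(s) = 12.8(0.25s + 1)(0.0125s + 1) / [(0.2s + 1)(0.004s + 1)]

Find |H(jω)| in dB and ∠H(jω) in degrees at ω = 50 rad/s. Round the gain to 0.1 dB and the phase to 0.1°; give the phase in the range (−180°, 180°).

25.3 dB, 21.8°

At ω = 50 rad/s:
zero (1 + j50·0.25) = 1 + j12.5 → |·| ≈ 12.54, ∠ ≈ 85.43°
zero (1 + j50·0.0125) = 1 + j0.625 → |·| ≈ 1.1792, ∠ ≈ 32.01°
pole (1 + j50·0.2) = 1 + j10 → |·| ≈ 10.05, ∠ ≈ 84.29°
pole (1 + j50·0.004) = 1 + j0.2 → |·| ≈ 1.0198, ∠ ≈ 11.31°
|H| = 12.8 · 12.54 · 1.1792 / (10.05 · 1.0198) ≈ 18.468
Gain = 20 log₁₀(18.468) ≈ 25.33 dB
∠H = (85.43° + 32.01°) − (84.29° + 11.31°) = 21.84°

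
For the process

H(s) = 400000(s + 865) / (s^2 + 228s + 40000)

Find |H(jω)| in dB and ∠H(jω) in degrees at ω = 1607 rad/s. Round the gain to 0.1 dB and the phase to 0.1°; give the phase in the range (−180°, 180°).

49.1 dB, -110.1°

At s = jω = j1607:
zero (s+865): 865 + j1607 → |·| = √(865²+1607²) = √3330674 ≈ 1825, ∠ = arctan(1607/865) ≈ 61.71°
quadratic: (j1607)² + 228·j1607 + 40000 = -2542449 + j366396 → |·| ≈ 2.5687e+06, ∠ ≈ 171.80°
|H| = 400000 · 1825 / 2.5687e+06 ≈ 284.19
Gain = 20 log₁₀(284.19) ≈ 49.07 dB
∠H = 61.71° − 171.80° = -110.09°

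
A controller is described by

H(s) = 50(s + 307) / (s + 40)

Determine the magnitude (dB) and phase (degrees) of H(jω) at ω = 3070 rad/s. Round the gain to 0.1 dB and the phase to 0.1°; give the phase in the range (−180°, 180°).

At s = jω = j3070:
zero (s+307): 307 + j3070 → |·| = √(307²+3070²) = √9519149 ≈ 3085.3, ∠ = arctan(3070/307) ≈ 84.29°
pole (s+40): 40 + j3070 → |·| = √(40²+3070²) = √9426500 ≈ 3070.3, ∠ = arctan(3070/40) ≈ 89.25°
|H| = 50 · 3085.3 / 3070.3 ≈ 50.244
Gain = 20 log₁₀(50.244) ≈ 34.02 dB
∠H = 84.29° − 89.25° = -4.96°

34.0 dB, -5.0°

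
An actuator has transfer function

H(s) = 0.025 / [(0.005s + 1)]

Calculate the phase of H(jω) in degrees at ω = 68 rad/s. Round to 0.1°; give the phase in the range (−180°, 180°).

-18.8°

At ω = 68 rad/s:
pole (1 + j68·0.005) = 1 + j0.34 → |·| ≈ 1.0562, ∠ ≈ 18.78°
∠H = (0°) − (18.78°) = -18.78°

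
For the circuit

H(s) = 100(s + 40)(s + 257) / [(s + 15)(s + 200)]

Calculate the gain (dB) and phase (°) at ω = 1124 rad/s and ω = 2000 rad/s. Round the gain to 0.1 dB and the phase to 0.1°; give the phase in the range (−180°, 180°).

ω = 1124: 40.1 dB, -4.1°; ω = 2000: 40.0 dB, -2.3°

At s = jω = j1124:
zero (s+40): 40 + j1124 → |·| = √(40²+1124²) = √1264976 ≈ 1124.7, ∠ = arctan(1124/40) ≈ 87.96°
zero (s+257): 257 + j1124 → |·| = √(257²+1124²) = √1329425 ≈ 1153, ∠ = arctan(1124/257) ≈ 77.12°
pole (s+15): 15 + j1124 → |·| = √(15²+1124²) = √1263601 ≈ 1124.1, ∠ = arctan(1124/15) ≈ 89.24°
pole (s+200): 200 + j1124 → |·| = √(200²+1124²) = √1303376 ≈ 1141.7, ∠ = arctan(1124/200) ≈ 79.91°
|H| = 100 · 1.2968e+06 / 1.2834e+06 ≈ 101.04
Gain = 20 log₁₀(101.04) ≈ 40.09 dB
∠H = 165.08° − 169.15° = -4.07°

At s = jω = j2000:
zero (s+40): 40 + j2000 → |·| = √(40²+2000²) = √4001600 ≈ 2000.4, ∠ = arctan(2000/40) ≈ 88.85°
zero (s+257): 257 + j2000 → |·| = √(257²+2000²) = √4066049 ≈ 2016.4, ∠ = arctan(2000/257) ≈ 82.68°
pole (s+15): 15 + j2000 → |·| = √(15²+2000²) = √4000225 ≈ 2000.1, ∠ = arctan(2000/15) ≈ 89.57°
pole (s+200): 200 + j2000 → |·| = √(200²+2000²) = √4040000 ≈ 2010, ∠ = arctan(2000/200) ≈ 84.29°
|H| = 100 · 4.0336e+06 / 4.0202e+06 ≈ 100.33
Gain = 20 log₁₀(100.33) ≈ 40.03 dB
∠H = 171.53° − 173.86° = -2.33°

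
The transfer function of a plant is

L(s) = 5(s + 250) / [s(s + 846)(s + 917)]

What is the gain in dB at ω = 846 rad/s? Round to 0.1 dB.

At s = jω = j846:
zero (s+250): 250 + j846 → |·| = √(250²+846²) = √778216 ≈ 882.17, ∠ = arctan(846/250) ≈ 73.54°
pole (s+846): 846 + j846 → |·| = √(846²+846²) = √1431432 ≈ 1196.4, ∠ = arctan(846/846) ≈ 45.00°
pole (s+917): 917 + j846 → |·| = √(917²+846²) = √1556605 ≈ 1247.6, ∠ = arctan(846/917) ≈ 42.69°
pole at origin: |s| = 846, ∠ = 90.00° (in denominator)
|L| = 5 · 882.17 / 1.2628e+09 ≈ 3.4929e-06
Gain = 20 log₁₀(3.4929e-06) ≈ -109.14 dB

-109.1 dB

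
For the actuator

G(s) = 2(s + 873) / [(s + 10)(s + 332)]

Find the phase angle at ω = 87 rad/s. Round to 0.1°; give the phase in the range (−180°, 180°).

At s = jω = j87:
zero (s+873): 873 + j87 → |·| = √(873²+87²) = √769698 ≈ 877.32, ∠ = arctan(87/873) ≈ 5.69°
pole (s+10): 10 + j87 → |·| = √(10²+87²) = √7669 ≈ 87.573, ∠ = arctan(87/10) ≈ 83.44°
pole (s+332): 332 + j87 → |·| = √(332²+87²) = √117793 ≈ 343.21, ∠ = arctan(87/332) ≈ 14.68°
∠G = 5.69° − 98.12° = -92.43°

-92.4°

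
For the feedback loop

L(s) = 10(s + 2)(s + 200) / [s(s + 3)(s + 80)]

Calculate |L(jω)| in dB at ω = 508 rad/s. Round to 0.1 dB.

-33.6 dB

At s = jω = j508:
zero (s+2): 2 + j508 → |·| = √(2²+508²) = √258068 ≈ 508, ∠ = arctan(508/2) ≈ 89.77°
zero (s+200): 200 + j508 → |·| = √(200²+508²) = √298064 ≈ 545.95, ∠ = arctan(508/200) ≈ 68.51°
pole (s+3): 3 + j508 → |·| = √(3²+508²) = √258073 ≈ 508.01, ∠ = arctan(508/3) ≈ 89.66°
pole (s+80): 80 + j508 → |·| = √(80²+508²) = √264464 ≈ 514.26, ∠ = arctan(508/80) ≈ 81.05°
pole at origin: |s| = 508, ∠ = 90.00° (in denominator)
|L| = 10 · 2.7734e+05 / 1.3271e+08 ≈ 0.020898
Gain = 20 log₁₀(0.020898) ≈ -33.60 dB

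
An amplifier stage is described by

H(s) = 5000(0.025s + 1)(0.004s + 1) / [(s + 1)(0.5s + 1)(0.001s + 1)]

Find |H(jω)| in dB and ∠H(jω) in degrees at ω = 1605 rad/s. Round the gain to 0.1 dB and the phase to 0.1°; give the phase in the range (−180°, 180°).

-5.4 dB, -68.2°

At ω = 1605 rad/s:
zero (1 + j1605·0.025) = 1 + j40.125 → |·| ≈ 40.137, ∠ ≈ 88.57°
zero (1 + j1605·0.004) = 1 + j6.42 → |·| ≈ 6.4974, ∠ ≈ 81.15°
pole (1 + j1605·1) = 1 + j1605 → |·| ≈ 1605, ∠ ≈ 89.96°
pole (1 + j1605·0.5) = 1 + j802.5 → |·| ≈ 802.5, ∠ ≈ 89.93°
pole (1 + j1605·0.001) = 1 + j1.605 → |·| ≈ 1.891, ∠ ≈ 58.07°
|H| = 5000 · 40.137 · 6.4974 / (1605 · 802.5 · 1.891) ≈ 0.53536
Gain = 20 log₁₀(0.53536) ≈ -5.43 dB
∠H = (88.57° + 81.15°) − (89.96° + 89.93° + 58.07°) = -68.24°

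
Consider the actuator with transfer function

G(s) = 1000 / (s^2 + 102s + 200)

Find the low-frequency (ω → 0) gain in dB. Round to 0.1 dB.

14.0 dB

G(0) = 1000 / 200 = 5
20 log₁₀(5) ≈ 13.98 dB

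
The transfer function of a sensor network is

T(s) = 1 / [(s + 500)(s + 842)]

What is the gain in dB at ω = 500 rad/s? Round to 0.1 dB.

-116.8 dB

At s = jω = j500:
pole (s+500): 500 + j500 → |·| = √(500²+500²) = √500000 ≈ 707.11, ∠ = arctan(500/500) ≈ 45.00°
pole (s+842): 842 + j500 → |·| = √(842²+500²) = √958964 ≈ 979.27, ∠ = arctan(500/842) ≈ 30.70°
|T| = 1 / 6.9245e+05 ≈ 1.4441e-06
Gain = 20 log₁₀(1.4441e-06) ≈ -116.81 dB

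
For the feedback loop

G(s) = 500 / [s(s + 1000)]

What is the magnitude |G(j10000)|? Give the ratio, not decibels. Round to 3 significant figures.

At s = jω = j10000:
pole (s+1000): 1000 + j10000 → |·| = √(1000²+10000²) = √101000000 ≈ 10050, ∠ = arctan(10000/1000) ≈ 84.29°
pole at origin: |s| = 10000, ∠ = 90.00° (in denominator)
|G| = 500 / 1.005e+08 ≈ 4.9751e-06

4.98e-06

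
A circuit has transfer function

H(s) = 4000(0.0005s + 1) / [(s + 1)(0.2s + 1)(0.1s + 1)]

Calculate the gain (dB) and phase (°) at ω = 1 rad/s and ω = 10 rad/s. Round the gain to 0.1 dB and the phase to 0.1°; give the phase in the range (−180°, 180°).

ω = 1: 68.8 dB, -62.0°; ω = 10: 42.0 dB, 167.6°

At ω = 1 rad/s:
zero (1 + j1·0.0005) = 1 + j0.0005 → |·| ≈ 1, ∠ ≈ 0.03°
pole (1 + j1·1) = 1 + j1 → |·| ≈ 1.4142, ∠ ≈ 45.00°
pole (1 + j1·0.2) = 1 + j0.2 → |·| ≈ 1.0198, ∠ ≈ 11.31°
pole (1 + j1·0.1) = 1 + j0.1 → |·| ≈ 1.005, ∠ ≈ 5.71°
|H| = 4000 · 1 / (1.4142 · 1.0198 · 1.005) ≈ 2759.7
Gain = 20 log₁₀(2759.7) ≈ 68.82 dB
∠H = (0.03°) − (45.00° + 11.31° + 5.71°) = -61.99°

At ω = 10 rad/s:
zero (1 + j10·0.0005) = 1 + j0.005 → |·| ≈ 1, ∠ ≈ 0.29°
pole (1 + j10·1) = 1 + j10 → |·| ≈ 10.05, ∠ ≈ 84.29°
pole (1 + j10·0.2) = 1 + j2 → |·| ≈ 2.2361, ∠ ≈ 63.43°
pole (1 + j10·0.1) = 1 + j1 → |·| ≈ 1.4142, ∠ ≈ 45.00°
|H| = 4000 · 1 / (10.05 · 2.2361 · 1.4142) ≈ 125.86
Gain = 20 log₁₀(125.86) ≈ 42.00 dB
∠H = (0.29°) − (84.29° + 63.43° + 45.00°) = -192.43° ≡ 167.57° (principal value)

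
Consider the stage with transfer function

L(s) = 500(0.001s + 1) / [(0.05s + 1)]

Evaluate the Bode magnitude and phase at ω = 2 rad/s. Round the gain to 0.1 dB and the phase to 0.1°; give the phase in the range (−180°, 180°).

At ω = 2 rad/s:
zero (1 + j2·0.001) = 1 + j0.002 → |·| ≈ 1, ∠ ≈ 0.11°
pole (1 + j2·0.05) = 1 + j0.1 → |·| ≈ 1.005, ∠ ≈ 5.71°
|L| = 500 · 1 / (1.005) ≈ 497.51
Gain = 20 log₁₀(497.51) ≈ 53.94 dB
∠L = (0.11°) − (5.71°) = -5.60°

53.9 dB, -5.6°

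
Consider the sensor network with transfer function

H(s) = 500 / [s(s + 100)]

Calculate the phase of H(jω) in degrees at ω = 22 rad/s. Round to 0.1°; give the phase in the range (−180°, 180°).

-102.4°

At s = jω = j22:
pole (s+100): 100 + j22 → |·| = √(100²+22²) = √10484 ≈ 102.39, ∠ = arctan(22/100) ≈ 12.41°
pole at origin: |s| = 22, ∠ = 90.00° (in denominator)
∠H = 0.00° − 102.41° = -102.41°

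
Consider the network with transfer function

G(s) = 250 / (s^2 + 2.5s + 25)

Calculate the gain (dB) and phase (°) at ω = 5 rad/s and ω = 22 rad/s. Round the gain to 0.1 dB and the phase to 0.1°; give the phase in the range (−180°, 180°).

At s = jω = j5:
quadratic: (j5)² + 2.5·j5 + 25 = 0 + j12.5 → |·| ≈ 12.5, ∠ ≈ 90.00°
|G| = 250 / 12.5 ≈ 20
Gain = 20 log₁₀(20) ≈ 26.02 dB
∠G = 0.00° − 90.00° = -90.00°

At s = jω = j22:
quadratic: (j22)² + 2.5·j22 + 25 = -459 + j55 → |·| ≈ 462.28, ∠ ≈ 173.17°
|G| = 250 / 462.28 ≈ 0.5408
Gain = 20 log₁₀(0.5408) ≈ -5.34 dB
∠G = 0.00° − 173.17° = -173.17°

ω = 5: 26.0 dB, -90.0°; ω = 22: -5.3 dB, -173.2°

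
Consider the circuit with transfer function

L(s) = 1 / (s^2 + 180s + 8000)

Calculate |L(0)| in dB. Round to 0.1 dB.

L(0) = 1 / 8000 = 0.000125
20 log₁₀(0.000125) ≈ -78.06 dB

-78.1 dB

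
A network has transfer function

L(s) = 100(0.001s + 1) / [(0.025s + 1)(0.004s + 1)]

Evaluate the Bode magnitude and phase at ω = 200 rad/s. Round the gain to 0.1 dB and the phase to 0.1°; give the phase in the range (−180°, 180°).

At ω = 200 rad/s:
zero (1 + j200·0.001) = 1 + j0.2 → |·| ≈ 1.0198, ∠ ≈ 11.31°
pole (1 + j200·0.025) = 1 + j5 → |·| ≈ 5.099, ∠ ≈ 78.69°
pole (1 + j200·0.004) = 1 + j0.8 → |·| ≈ 1.2806, ∠ ≈ 38.66°
|L| = 100 · 1.0198 / (5.099 · 1.2806) ≈ 15.618
Gain = 20 log₁₀(15.618) ≈ 23.87 dB
∠L = (11.31°) − (78.69° + 38.66°) = -106.04°

23.9 dB, -106.0°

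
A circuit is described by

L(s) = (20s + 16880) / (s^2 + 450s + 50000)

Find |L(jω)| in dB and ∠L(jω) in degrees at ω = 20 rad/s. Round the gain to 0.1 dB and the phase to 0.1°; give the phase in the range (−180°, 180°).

-9.5 dB, -8.9°

Substitute s = j20:
Numerator: 20(j20) + 16880 = 16880 + j400
Denominator: (j20)^2 + 450(j20) + 50000 = 49600 + j9000
|N| = √(16880² + 400²) ≈ 16885, ∠N ≈ 1.36°
|D| = √(49600² + 9000²) ≈ 50410, ∠D ≈ 10.28°
|L| = 16885 / 50410 ≈ 0.33495
Gain = 20 log₁₀(0.33495) ≈ -9.50 dB
∠L = 1.36° − 10.28° = -8.92°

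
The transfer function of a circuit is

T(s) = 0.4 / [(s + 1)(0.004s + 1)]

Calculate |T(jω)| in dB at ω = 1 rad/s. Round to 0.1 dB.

At ω = 1 rad/s:
pole (1 + j1·1) = 1 + j1 → |·| ≈ 1.4142, ∠ ≈ 45.00°
pole (1 + j1·0.004) = 1 + j0.004 → |·| ≈ 1, ∠ ≈ 0.23°
|T| = 0.4 · 1 / (1.4142 · 1) ≈ 0.28285
Gain = 20 log₁₀(0.28285) ≈ -10.97 dB

-11.0 dB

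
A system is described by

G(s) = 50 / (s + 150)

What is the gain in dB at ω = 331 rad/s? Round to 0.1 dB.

At s = jω = j331:
pole (s+150): 150 + j331 → |·| = √(150²+331²) = √132061 ≈ 363.4, ∠ = arctan(331/150) ≈ 65.62°
|G| = 50 / 363.4 ≈ 0.13759
Gain = 20 log₁₀(0.13759) ≈ -17.23 dB

-17.2 dB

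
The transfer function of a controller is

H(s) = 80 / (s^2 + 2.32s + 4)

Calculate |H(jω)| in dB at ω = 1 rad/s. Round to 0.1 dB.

At s = jω = j1:
quadratic: (j1)² + 2.32·j1 + 4 = 3 + j2.32 → |·| ≈ 3.7924, ∠ ≈ 37.72°
|H| = 80 / 3.7924 ≈ 21.095
Gain = 20 log₁₀(21.095) ≈ 26.48 dB

26.5 dB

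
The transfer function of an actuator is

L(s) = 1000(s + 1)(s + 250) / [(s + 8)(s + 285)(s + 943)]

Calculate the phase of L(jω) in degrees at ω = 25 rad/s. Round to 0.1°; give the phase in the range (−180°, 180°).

At s = jω = j25:
zero (s+1): 1 + j25 → |·| = √(1²+25²) = √626 ≈ 25.02, ∠ = arctan(25/1) ≈ 87.71°
zero (s+250): 250 + j25 → |·| = √(250²+25²) = √63125 ≈ 251.25, ∠ = arctan(25/250) ≈ 5.71°
pole (s+8): 8 + j25 → |·| = √(8²+25²) = √689 ≈ 26.249, ∠ = arctan(25/8) ≈ 72.26°
pole (s+285): 285 + j25 → |·| = √(285²+25²) = √81850 ≈ 286.09, ∠ = arctan(25/285) ≈ 5.01°
pole (s+943): 943 + j25 → |·| = √(943²+25²) = √889874 ≈ 943.33, ∠ = arctan(25/943) ≈ 1.52°
∠L = 93.42° − 78.79° = 14.63°

14.6°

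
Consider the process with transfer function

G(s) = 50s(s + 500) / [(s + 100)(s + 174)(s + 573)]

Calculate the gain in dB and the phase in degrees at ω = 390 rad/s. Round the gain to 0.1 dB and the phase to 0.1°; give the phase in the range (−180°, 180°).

-19.7 dB, -47.9°

At s = jω = j390:
zero (s+500): 500 + j390 → |·| = √(500²+390²) = √402100 ≈ 634.11, ∠ = arctan(390/500) ≈ 37.95°
zero at origin: s = j390 → |·| = 390, ∠ = 90.00°
pole (s+100): 100 + j390 → |·| = √(100²+390²) = √162100 ≈ 402.62, ∠ = arctan(390/100) ≈ 75.62°
pole (s+174): 174 + j390 → |·| = √(174²+390²) = √182376 ≈ 427.06, ∠ = arctan(390/174) ≈ 65.96°
pole (s+573): 573 + j390 → |·| = √(573²+390²) = √480429 ≈ 693.13, ∠ = arctan(390/573) ≈ 34.24°
|G| = 50 · 2.473e+05 / 1.1918e+08 ≈ 0.10375
Gain = 20 log₁₀(0.10375) ≈ -19.68 dB
∠G = 127.95° − 175.82° = -47.87°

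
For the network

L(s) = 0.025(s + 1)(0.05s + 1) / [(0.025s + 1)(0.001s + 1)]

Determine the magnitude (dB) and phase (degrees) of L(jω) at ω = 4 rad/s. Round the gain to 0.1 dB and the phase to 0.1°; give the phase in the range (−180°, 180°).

At ω = 4 rad/s:
zero (1 + j4·1) = 1 + j4 → |·| ≈ 4.1231, ∠ ≈ 75.96°
zero (1 + j4·0.05) = 1 + j0.2 → |·| ≈ 1.0198, ∠ ≈ 11.31°
pole (1 + j4·0.025) = 1 + j0.1 → |·| ≈ 1.005, ∠ ≈ 5.71°
pole (1 + j4·0.001) = 1 + j0.004 → |·| ≈ 1, ∠ ≈ 0.23°
|L| = 0.025 · 4.1231 · 1.0198 / (1.005 · 1) ≈ 0.1046
Gain = 20 log₁₀(0.1046) ≈ -19.61 dB
∠L = (75.96° + 11.31°) − (5.71° + 0.23°) = 81.33°

-19.6 dB, 81.3°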